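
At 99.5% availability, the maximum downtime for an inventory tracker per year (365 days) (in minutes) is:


Formula: allowed downtime = period * (100 - SLA) / 100
Period (year (365 days)) = 525600 minutes
Unavailability fraction = (100 - 99.5) / 100
Allowed downtime = 525600 * (100 - 99.5) / 100
Allowed downtime = 2628.0 minutes

2628.0 minutes


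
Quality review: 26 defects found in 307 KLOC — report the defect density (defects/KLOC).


Defect density = defects / KLOC
Defect density = 26 / 307
Defect density = 0.085 defects/KLOC

0.085 defects/KLOC


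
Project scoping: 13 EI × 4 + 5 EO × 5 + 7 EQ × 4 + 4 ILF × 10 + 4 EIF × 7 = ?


UFP = EI*4 + EO*5 + EQ*4 + ILF*10 + EIF*7
UFP = 13*4 + 5*5 + 7*4 + 4*10 + 4*7
UFP = 52 + 25 + 28 + 40 + 28
UFP = 173

173


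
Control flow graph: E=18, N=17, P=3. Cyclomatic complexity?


Formula: V(G) = E - N + 2P
V(G) = 18 - 17 + 2*3
V(G) = 1 + 6
V(G) = 7

7


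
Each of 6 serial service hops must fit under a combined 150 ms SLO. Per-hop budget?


Formula: per_stage = total_budget / stages
per_stage = 150 / 6
per_stage = 25.0 ms

25.0 ms


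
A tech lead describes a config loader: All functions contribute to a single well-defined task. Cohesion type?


Reasoning: Best: single purpose
Type: Functional cohesion

Functional cohesion


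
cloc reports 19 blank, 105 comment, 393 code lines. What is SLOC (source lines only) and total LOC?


Total LOC = blank + comment + code
Total LOC = 19 + 105 + 393 = 517
SLOC (source only) = code = 393

Total LOC: 517, SLOC: 393


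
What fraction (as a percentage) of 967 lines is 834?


Coverage = covered / total * 100
Coverage = 834 / 967 * 100
Coverage = 86.25%

86.25%


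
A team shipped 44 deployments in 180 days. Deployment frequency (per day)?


Formula: deployments per day = releases / days
= 44 / 180
= 0.244 deploys/day
(equivalently, 1.71 deploys/week)

0.244 deploys/day


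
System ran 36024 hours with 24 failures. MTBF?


Formula: MTBF = Total operating time / Number of failures
MTBF = 36024 / 24
MTBF = 1501.0 hours

1501.0 hours


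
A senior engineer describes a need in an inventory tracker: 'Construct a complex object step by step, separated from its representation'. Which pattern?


This matches the Builder pattern

Builder


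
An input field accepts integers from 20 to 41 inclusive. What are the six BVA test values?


Range: [20, 41]
Boundaries: just below min, min, min+1, max-1, max, just above max
Values: [19, 20, 21, 40, 41, 42]

[19, 20, 21, 40, 41, 42]


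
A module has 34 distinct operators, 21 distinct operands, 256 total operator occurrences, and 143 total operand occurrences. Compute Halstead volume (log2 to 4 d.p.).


Formula: V = N * log2(η), where N = N1 + N2 and η = η1 + η2
η = 34 + 21 = 55
N = 256 + 143 = 399
log2(55) ≈ 5.7814
V = 399 * 5.7814 = 2306.78

2306.78


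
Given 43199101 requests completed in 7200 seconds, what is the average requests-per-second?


Formula: throughput = requests / seconds
throughput = 43199101 / 7200
throughput = 5999.88 requests/second

5999.88 requests/second


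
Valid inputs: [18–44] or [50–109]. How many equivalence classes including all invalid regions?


Valid ranges: [18,44] and [50,109]
Class 1: x < 18 — invalid
Class 2: 18 ≤ x ≤ 44 — valid
Class 3: 44 < x < 50 — invalid (gap between ranges)
Class 4: 50 ≤ x ≤ 109 — valid
Class 5: x > 109 — invalid
Total equivalence classes: 5

5 equivalence classes


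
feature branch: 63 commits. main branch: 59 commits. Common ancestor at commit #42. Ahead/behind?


Common ancestor: commit #42
feature commits after divergence: 63 - 42 = 21
main commits after divergence: 59 - 42 = 17
feature is 21 commits ahead of main
main is 17 commits ahead of feature

feature ahead: 21, main ahead: 17


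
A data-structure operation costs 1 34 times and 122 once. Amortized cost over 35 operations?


Formula: Amortized cost = Total cost / Operations
Total cost = (34 * 1) + (1 * 122)
Total cost = 34 + 122 = 156
Amortized = 156 / 35 = 4.4571

4.4571


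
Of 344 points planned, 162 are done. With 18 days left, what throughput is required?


Formula: Required rate = Remaining points / Days left
Remaining = 344 - 162 = 182 points
Required rate = 182 / 18 = 10.11 points/day

10.11 points/day


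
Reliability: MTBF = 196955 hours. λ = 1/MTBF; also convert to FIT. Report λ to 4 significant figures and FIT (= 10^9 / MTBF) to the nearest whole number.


Formula: λ = 1 / MTBF; FIT = λ × 1e9 = 1e9 / MTBF
λ = 1 / 196955 ≈ 5.077e-06 failures/hour
FIT = 1e9 / 196955 ≈ 5077 failures per 1e9 hours (nearest whole number)

λ = 5.077e-06 /h, FIT = 5077


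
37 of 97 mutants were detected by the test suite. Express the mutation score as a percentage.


Mutation score = killed / total * 100
Mutation score = 37 / 97 * 100
Mutation score = 38.14%

38.14%


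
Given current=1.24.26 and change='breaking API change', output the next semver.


Current: 1.24.26
Change category: 'breaking API change' → major bump
SemVer rule: major bump → increment MAJOR, reset MINOR and PATCH to 0
New: 2.0.0

2.0.0


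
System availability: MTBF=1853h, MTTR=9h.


Availability = MTBF / (MTBF + MTTR)
Availability = 1853 / (1853 + 9)
Availability = 1853 / 1862
Availability = 99.5166%

99.5166%


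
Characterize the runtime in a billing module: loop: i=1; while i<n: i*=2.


Reasoning: i doubles each step so iterations are log2(n)
Complexity: O(log n)

O(log n)


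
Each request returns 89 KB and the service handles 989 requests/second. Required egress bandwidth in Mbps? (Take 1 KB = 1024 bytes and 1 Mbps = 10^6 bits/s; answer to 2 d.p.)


Formula: Mbps = payload_bytes * RPS * 8 / 1e6
Payload per request = 89 KB = 89 * 1024 = 91136 bytes
Total bytes/sec = 91136 * 989 = 90133504
Total bits/sec = 90133504 * 8 = 721068032
Mbps = 721068032 / 1e6 = 721.07

721.07 Mbps


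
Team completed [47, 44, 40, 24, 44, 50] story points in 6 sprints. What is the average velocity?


Formula: Avg velocity = Total points / Number of sprints
Points: [47, 44, 40, 24, 44, 50]
Sum = 47 + 44 + 40 + 24 + 44 + 50 = 249
Avg velocity = 249 / 6 = 41.5 points/sprint

41.5 points/sprint


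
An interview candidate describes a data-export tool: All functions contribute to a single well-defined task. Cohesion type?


Reasoning: Best: single purpose
Type: Functional cohesion

Functional cohesion


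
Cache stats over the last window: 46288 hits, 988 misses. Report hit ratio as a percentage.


Formula: hit rate = hits / (hits + misses) * 100
hit rate = 46288 / (46288 + 988) * 100
hit rate = 46288 / 47276 * 100
hit rate = 97.91%

97.91%


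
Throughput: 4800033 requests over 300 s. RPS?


Formula: throughput = requests / seconds
throughput = 4800033 / 300
throughput = 16000.11 requests/second

16000.11 requests/second


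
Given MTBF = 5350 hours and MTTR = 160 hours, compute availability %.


Availability = MTBF / (MTBF + MTTR)
Availability = 5350 / (5350 + 160)
Availability = 5350 / 5510
Availability = 97.0962%

97.0962%


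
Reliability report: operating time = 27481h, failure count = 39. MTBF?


Formula: MTBF = Total operating time / Number of failures
MTBF = 27481 / 39
MTBF = 704.64 hours

704.64 hours


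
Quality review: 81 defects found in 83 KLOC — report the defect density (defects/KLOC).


Defect density = defects / KLOC
Defect density = 81 / 83
Defect density = 0.976 defects/KLOC

0.976 defects/KLOC


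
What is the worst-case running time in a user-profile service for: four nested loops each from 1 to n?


Reasoning: four levels of nesting
Complexity: O(n^4)

O(n^4)


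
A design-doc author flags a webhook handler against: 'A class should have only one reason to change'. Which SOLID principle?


This describes the Single Responsibility Principle (SRP)

Single Responsibility Principle (SRP)


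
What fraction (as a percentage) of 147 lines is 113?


Coverage = covered / total * 100
Coverage = 113 / 147 * 100
Coverage = 76.87%

76.87%


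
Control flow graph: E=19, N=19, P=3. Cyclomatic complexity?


Formula: V(G) = E - N + 2P
V(G) = 19 - 19 + 2*3
V(G) = 0 + 6
V(G) = 6

6


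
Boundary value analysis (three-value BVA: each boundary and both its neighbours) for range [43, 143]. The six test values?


Range: [43, 143]
Boundaries: just below min, min, min+1, max-1, max, just above max
Values: [42, 43, 44, 142, 143, 144]

[42, 43, 44, 142, 143, 144]


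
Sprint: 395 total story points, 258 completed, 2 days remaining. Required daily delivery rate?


Formula: Required rate = Remaining points / Days left
Remaining = 395 - 258 = 137 points
Required rate = 137 / 2 = 68.5 points/day

68.5 points/day


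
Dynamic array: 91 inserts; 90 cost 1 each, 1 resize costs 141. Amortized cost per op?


Formula: Amortized cost = Total cost / Operations
Total cost = (90 * 1) + (1 * 141)
Total cost = 90 + 141 = 231
Amortized = 231 / 91 = 2.5385

2.5385


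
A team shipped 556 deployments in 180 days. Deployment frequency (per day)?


Formula: deployments per day = releases / days
= 556 / 180
= 3.089 deploys/day
(equivalently, 21.62 deploys/week)

3.089 deploys/day


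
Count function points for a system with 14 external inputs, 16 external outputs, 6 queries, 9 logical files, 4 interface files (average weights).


UFP = EI*4 + EO*5 + EQ*4 + ILF*10 + EIF*7
UFP = 14*4 + 16*5 + 6*4 + 9*10 + 4*7
UFP = 56 + 80 + 24 + 90 + 28
UFP = 278

278


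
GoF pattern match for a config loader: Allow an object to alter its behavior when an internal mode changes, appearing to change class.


This matches the State pattern

State


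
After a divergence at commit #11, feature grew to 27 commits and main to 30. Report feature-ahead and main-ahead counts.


Common ancestor: commit #11
feature commits after divergence: 27 - 11 = 16
main commits after divergence: 30 - 11 = 19
feature is 16 commits ahead of main
main is 19 commits ahead of feature

feature ahead: 16, main ahead: 19


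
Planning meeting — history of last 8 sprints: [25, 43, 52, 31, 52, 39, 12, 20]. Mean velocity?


Formula: Avg velocity = Total points / Number of sprints
Points: [25, 43, 52, 31, 52, 39, 12, 20]
Sum = 25 + 43 + 52 + 31 + 52 + 39 + 12 + 20 = 274
Avg velocity = 274 / 8 = 34.25 points/sprint

34.25 points/sprint


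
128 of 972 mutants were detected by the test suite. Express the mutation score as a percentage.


Mutation score = killed / total * 100
Mutation score = 128 / 972 * 100
Mutation score = 13.17%

13.17%


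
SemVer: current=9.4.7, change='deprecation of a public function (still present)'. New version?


Current: 9.4.7
Change category: 'deprecation of a public function (still present)' → minor bump
SemVer rule: minor bump → increment MINOR, reset PATCH to 0 (MAJOR unchanged)
New: 9.5.0

9.5.0


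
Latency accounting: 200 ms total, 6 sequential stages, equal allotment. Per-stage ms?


Formula: per_stage = total_budget / stages
per_stage = 200 / 6
per_stage = 33.33 ms

33.33 ms


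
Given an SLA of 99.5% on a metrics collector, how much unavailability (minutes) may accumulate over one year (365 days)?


Formula: allowed downtime = period * (100 - SLA) / 100
Period (year (365 days)) = 525600 minutes
Unavailability fraction = (100 - 99.5) / 100
Allowed downtime = 525600 * (100 - 99.5) / 100
Allowed downtime = 2628.0 minutes

2628.0 minutes


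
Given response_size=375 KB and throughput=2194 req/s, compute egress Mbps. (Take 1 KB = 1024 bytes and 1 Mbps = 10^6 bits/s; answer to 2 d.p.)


Formula: Mbps = payload_bytes * RPS * 8 / 1e6
Payload per request = 375 KB = 375 * 1024 = 384000 bytes
Total bytes/sec = 384000 * 2194 = 842496000
Total bits/sec = 842496000 * 8 = 6739968000
Mbps = 6739968000 / 1e6 = 6739.97

6739.97 Mbps


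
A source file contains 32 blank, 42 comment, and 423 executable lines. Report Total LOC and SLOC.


Total LOC = blank + comment + code
Total LOC = 32 + 42 + 423 = 497
SLOC (source only) = code = 423

Total LOC: 497, SLOC: 423


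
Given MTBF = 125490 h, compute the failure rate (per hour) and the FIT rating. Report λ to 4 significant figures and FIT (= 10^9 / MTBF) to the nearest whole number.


Formula: λ = 1 / MTBF; FIT = λ × 1e9 = 1e9 / MTBF
λ = 1 / 125490 ≈ 7.969e-06 failures/hour
FIT = 1e9 / 125490 ≈ 7969 failures per 1e9 hours (nearest whole number)

λ = 7.969e-06 /h, FIT = 7969


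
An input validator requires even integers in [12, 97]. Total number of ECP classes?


Constraint: even integers in [12, 97]
Class 1: x < 12 — out-of-range invalid
Class 2: x in [12,97] but odd — wrong type invalid
Class 3: x in [12,97] and even — valid
Class 4: x > 97 — out-of-range invalid
Total equivalence classes: 4

4 equivalence classes


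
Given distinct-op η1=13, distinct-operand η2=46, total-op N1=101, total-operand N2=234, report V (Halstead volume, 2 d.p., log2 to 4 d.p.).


Formula: V = N * log2(η), where N = N1 + N2 and η = η1 + η2
η = 13 + 46 = 59
N = 101 + 234 = 335
log2(59) ≈ 5.8826
V = 335 * 5.8826 = 1970.67

1970.67


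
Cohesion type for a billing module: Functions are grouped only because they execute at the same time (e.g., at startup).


Reasoning: Related by timing only
Type: Temporal cohesion

Temporal cohesion


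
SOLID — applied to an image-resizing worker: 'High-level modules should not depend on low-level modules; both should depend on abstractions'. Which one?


This describes the Dependency Inversion Principle (DIP)

Dependency Inversion Principle (DIP)


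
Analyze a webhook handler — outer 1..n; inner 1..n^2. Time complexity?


Reasoning: n times n^2
Complexity: O(n^3)

O(n^3)


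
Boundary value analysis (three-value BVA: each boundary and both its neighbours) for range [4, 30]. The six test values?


Range: [4, 30]
Boundaries: just below min, min, min+1, max-1, max, just above max
Values: [3, 4, 5, 29, 30, 31]

[3, 4, 5, 29, 30, 31]


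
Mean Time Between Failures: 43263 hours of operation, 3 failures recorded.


Formula: MTBF = Total operating time / Number of failures
MTBF = 43263 / 3
MTBF = 14421.0 hours

14421.0 hours


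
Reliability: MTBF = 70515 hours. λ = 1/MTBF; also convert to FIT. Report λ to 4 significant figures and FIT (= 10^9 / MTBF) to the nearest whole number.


Formula: λ = 1 / MTBF; FIT = λ × 1e9 = 1e9 / MTBF
λ = 1 / 70515 ≈ 1.418e-05 failures/hour
FIT = 1e9 / 70515 ≈ 14181 failures per 1e9 hours (nearest whole number)

λ = 1.418e-05 /h, FIT = 14181


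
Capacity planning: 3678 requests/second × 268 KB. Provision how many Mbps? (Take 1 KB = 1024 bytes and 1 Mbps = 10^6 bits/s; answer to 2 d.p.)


Formula: Mbps = payload_bytes * RPS * 8 / 1e6
Payload per request = 268 KB = 268 * 1024 = 274432 bytes
Total bytes/sec = 274432 * 3678 = 1009360896
Total bits/sec = 1009360896 * 8 = 8074887168
Mbps = 8074887168 / 1e6 = 8074.89

8074.89 Mbps


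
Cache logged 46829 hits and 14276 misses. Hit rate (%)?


Formula: hit rate = hits / (hits + misses) * 100
hit rate = 46829 / (46829 + 14276) * 100
hit rate = 46829 / 61105 * 100
hit rate = 76.64%

76.64%


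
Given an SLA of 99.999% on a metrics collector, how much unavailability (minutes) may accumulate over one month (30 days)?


Formula: allowed downtime = period * (100 - SLA) / 100
Period (month (30 days)) = 43200 minutes
Unavailability fraction = (100 - 99.999) / 100
Allowed downtime = 43200 * (100 - 99.999) / 100
Allowed downtime = 0.432 minutes

0.432 minutes


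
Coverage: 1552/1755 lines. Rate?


Coverage = covered / total * 100
Coverage = 1552 / 1755 * 100
Coverage = 88.43%

88.43%


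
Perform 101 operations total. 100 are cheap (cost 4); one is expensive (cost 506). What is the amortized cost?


Formula: Amortized cost = Total cost / Operations
Total cost = (100 * 4) + (1 * 506)
Total cost = 400 + 506 = 906
Amortized = 906 / 101 = 8.9703

8.9703


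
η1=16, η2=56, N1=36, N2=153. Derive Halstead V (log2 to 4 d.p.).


Formula: V = N * log2(η), where N = N1 + N2 and η = η1 + η2
η = 16 + 56 = 72
N = 36 + 153 = 189
log2(72) ≈ 6.1699
V = 189 * 6.1699 = 1166.11

1166.11


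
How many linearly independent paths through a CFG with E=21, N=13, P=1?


Formula: V(G) = E - N + 2P
V(G) = 21 - 13 + 2*1
V(G) = 8 + 2
V(G) = 10

10


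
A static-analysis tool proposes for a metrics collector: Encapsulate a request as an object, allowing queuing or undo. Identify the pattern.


This matches the Command pattern

Command


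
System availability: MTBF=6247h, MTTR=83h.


Availability = MTBF / (MTBF + MTTR)
Availability = 6247 / (6247 + 83)
Availability = 6247 / 6330
Availability = 98.6888%

98.6888%


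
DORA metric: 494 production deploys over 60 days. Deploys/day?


Formula: deployments per day = releases / days
= 494 / 60
= 8.233 deploys/day
(equivalently, 57.63 deploys/week)

8.233 deploys/day


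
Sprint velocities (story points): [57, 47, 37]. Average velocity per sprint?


Formula: Avg velocity = Total points / Number of sprints
Points: [57, 47, 37]
Sum = 57 + 47 + 37 = 141
Avg velocity = 141 / 3 = 47.0 points/sprint

47.0 points/sprint


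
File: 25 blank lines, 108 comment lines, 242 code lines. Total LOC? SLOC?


Total LOC = blank + comment + code
Total LOC = 25 + 108 + 242 = 375
SLOC (source only) = code = 242

Total LOC: 375, SLOC: 242


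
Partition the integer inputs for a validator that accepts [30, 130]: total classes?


Valid range: [30, 130]
Class 1: x < 30 — invalid
Class 2: 30 ≤ x ≤ 130 — valid
Class 3: x > 130 — invalid
Total equivalence classes: 3

3 equivalence classes


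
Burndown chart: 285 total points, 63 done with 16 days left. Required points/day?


Formula: Required rate = Remaining points / Days left
Remaining = 285 - 63 = 222 points
Required rate = 222 / 16 = 13.88 points/day

13.88 points/day


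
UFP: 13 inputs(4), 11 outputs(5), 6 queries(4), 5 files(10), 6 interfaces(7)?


UFP = EI*4 + EO*5 + EQ*4 + ILF*10 + EIF*7
UFP = 13*4 + 11*5 + 6*4 + 5*10 + 6*7
UFP = 52 + 55 + 24 + 50 + 42
UFP = 223

223


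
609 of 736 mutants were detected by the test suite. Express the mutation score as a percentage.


Mutation score = killed / total * 100
Mutation score = 609 / 736 * 100
Mutation score = 82.74%

82.74%


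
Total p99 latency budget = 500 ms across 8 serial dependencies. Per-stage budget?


Formula: per_stage = total_budget / stages
per_stage = 500 / 8
per_stage = 62.5 ms

62.5 ms


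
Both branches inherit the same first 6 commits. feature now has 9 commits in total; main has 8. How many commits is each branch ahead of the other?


Common ancestor: commit #6
feature commits after divergence: 9 - 6 = 3
main commits after divergence: 8 - 6 = 2
feature is 3 commits ahead of main
main is 2 commits ahead of feature

feature ahead: 3, main ahead: 2


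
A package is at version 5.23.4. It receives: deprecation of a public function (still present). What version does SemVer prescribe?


Current: 5.23.4
Change category: 'deprecation of a public function (still present)' → minor bump
SemVer rule: minor bump → increment MINOR, reset PATCH to 0 (MAJOR unchanged)
New: 5.24.0

5.24.0


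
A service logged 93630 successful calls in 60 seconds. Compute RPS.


Formula: throughput = requests / seconds
throughput = 93630 / 60
throughput = 1560.5 requests/second

1560.5 requests/second


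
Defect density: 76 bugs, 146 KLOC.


Defect density = defects / KLOC
Defect density = 76 / 146
Defect density = 0.521 defects/KLOC

0.521 defects/KLOC


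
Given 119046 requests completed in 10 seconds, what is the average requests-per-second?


Formula: throughput = requests / seconds
throughput = 119046 / 10
throughput = 11904.6 requests/second

11904.6 requests/second


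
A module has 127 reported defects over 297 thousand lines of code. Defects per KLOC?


Defect density = defects / KLOC
Defect density = 127 / 297
Defect density = 0.428 defects/KLOC

0.428 defects/KLOC


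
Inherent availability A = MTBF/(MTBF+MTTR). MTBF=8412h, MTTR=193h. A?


Availability = MTBF / (MTBF + MTTR)
Availability = 8412 / (8412 + 193)
Availability = 8412 / 8605
Availability = 97.7571%

97.7571%


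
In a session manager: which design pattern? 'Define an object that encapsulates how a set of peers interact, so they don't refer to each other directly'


This matches the Mediator pattern

Mediator


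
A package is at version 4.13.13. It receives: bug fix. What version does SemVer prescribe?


Current: 4.13.13
Change category: 'bug fix' → patch bump
SemVer rule: patch bump → increment PATCH (MAJOR and MINOR unchanged)
New: 4.13.14

4.13.14


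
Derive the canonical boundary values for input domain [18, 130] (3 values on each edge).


Range: [18, 130]
Boundaries: just below min, min, min+1, max-1, max, just above max
Values: [17, 18, 19, 129, 130, 131]

[17, 18, 19, 129, 130, 131]


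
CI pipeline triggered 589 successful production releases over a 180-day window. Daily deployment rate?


Formula: deployments per day = releases / days
= 589 / 180
= 3.272 deploys/day
(equivalently, 22.91 deploys/week)

3.272 deploys/day


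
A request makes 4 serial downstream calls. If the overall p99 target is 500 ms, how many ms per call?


Formula: per_stage = total_budget / stages
per_stage = 500 / 4
per_stage = 125.0 ms

125.0 ms


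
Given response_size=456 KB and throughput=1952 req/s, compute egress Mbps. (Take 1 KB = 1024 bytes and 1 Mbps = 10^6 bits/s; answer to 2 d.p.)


Formula: Mbps = payload_bytes * RPS * 8 / 1e6
Payload per request = 456 KB = 456 * 1024 = 466944 bytes
Total bytes/sec = 466944 * 1952 = 911474688
Total bits/sec = 911474688 * 8 = 7291797504
Mbps = 7291797504 / 1e6 = 7291.8

7291.8 Mbps


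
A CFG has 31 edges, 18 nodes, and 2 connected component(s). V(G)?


Formula: V(G) = E - N + 2P
V(G) = 31 - 18 + 2*2
V(G) = 13 + 4
V(G) = 17

17


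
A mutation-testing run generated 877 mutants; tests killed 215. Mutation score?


Mutation score = killed / total * 100
Mutation score = 215 / 877 * 100
Mutation score = 24.52%

24.52%


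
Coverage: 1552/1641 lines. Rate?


Coverage = covered / total * 100
Coverage = 1552 / 1641 * 100
Coverage = 94.58%

94.58%


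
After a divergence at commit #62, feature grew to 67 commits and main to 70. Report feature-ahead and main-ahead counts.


Common ancestor: commit #62
feature commits after divergence: 67 - 62 = 5
main commits after divergence: 70 - 62 = 8
feature is 5 commits ahead of main
main is 8 commits ahead of feature

feature ahead: 5, main ahead: 8


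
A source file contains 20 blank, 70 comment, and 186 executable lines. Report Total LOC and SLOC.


Total LOC = blank + comment + code
Total LOC = 20 + 70 + 186 = 276
SLOC (source only) = code = 186

Total LOC: 276, SLOC: 186


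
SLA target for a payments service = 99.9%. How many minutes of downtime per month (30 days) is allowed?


Formula: allowed downtime = period * (100 - SLA) / 100
Period (month (30 days)) = 43200 minutes
Unavailability fraction = (100 - 99.9) / 100
Allowed downtime = 43200 * (100 - 99.9) / 100
Allowed downtime = 43.2 minutes

43.2 minutes


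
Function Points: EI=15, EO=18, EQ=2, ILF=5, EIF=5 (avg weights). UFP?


UFP = EI*4 + EO*5 + EQ*4 + ILF*10 + EIF*7
UFP = 15*4 + 18*5 + 2*4 + 5*10 + 5*7
UFP = 60 + 90 + 8 + 50 + 35
UFP = 243

243


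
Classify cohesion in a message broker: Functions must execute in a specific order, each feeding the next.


Reasoning: Output of one is input to next
Type: Sequential cohesion

Sequential cohesion


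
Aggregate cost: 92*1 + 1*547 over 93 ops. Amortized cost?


Formula: Amortized cost = Total cost / Operations
Total cost = (92 * 1) + (1 * 547)
Total cost = 92 + 547 = 639
Amortized = 639 / 93 = 6.871

6.871


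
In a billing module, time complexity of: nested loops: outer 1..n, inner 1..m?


Reasoning: product of independent bounds
Complexity: O(n*m)

O(n*m)


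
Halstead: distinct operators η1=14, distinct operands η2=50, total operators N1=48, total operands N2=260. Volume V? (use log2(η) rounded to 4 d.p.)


Formula: V = N * log2(η), where N = N1 + N2 and η = η1 + η2
η = 14 + 50 = 64
N = 48 + 260 = 308
log2(64) ≈ 6.0000
V = 308 * 6.0000 = 1848.00

1848.00


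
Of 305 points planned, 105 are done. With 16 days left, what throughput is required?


Formula: Required rate = Remaining points / Days left
Remaining = 305 - 105 = 200 points
Required rate = 200 / 16 = 12.5 points/day

12.5 points/day


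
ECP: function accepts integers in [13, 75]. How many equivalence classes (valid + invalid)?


Valid range: [13, 75]
Class 1: x < 13 — invalid
Class 2: 13 ≤ x ≤ 75 — valid
Class 3: x > 75 — invalid
Total equivalence classes: 3

3 equivalence classes


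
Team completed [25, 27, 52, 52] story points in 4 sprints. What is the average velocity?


Formula: Avg velocity = Total points / Number of sprints
Points: [25, 27, 52, 52]
Sum = 25 + 27 + 52 + 52 = 156
Avg velocity = 156 / 4 = 39.0 points/sprint

39.0 points/sprint


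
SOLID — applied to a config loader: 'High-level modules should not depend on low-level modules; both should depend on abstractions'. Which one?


This describes the Dependency Inversion Principle (DIP)

Dependency Inversion Principle (DIP)


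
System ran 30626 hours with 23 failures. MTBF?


Formula: MTBF = Total operating time / Number of failures
MTBF = 30626 / 23
MTBF = 1331.57 hours

1331.57 hours


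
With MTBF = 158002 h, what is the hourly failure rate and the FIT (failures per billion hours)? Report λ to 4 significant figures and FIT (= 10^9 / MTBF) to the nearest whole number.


Formula: λ = 1 / MTBF; FIT = λ × 1e9 = 1e9 / MTBF
λ = 1 / 158002 ≈ 6.329e-06 failures/hour
FIT = 1e9 / 158002 ≈ 6329 failures per 1e9 hours (nearest whole number)

λ = 6.329e-06 /h, FIT = 6329


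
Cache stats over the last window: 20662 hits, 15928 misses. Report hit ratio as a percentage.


Formula: hit rate = hits / (hits + misses) * 100
hit rate = 20662 / (20662 + 15928) * 100
hit rate = 20662 / 36590 * 100
hit rate = 56.47%

56.47%


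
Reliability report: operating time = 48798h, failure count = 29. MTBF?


Formula: MTBF = Total operating time / Number of failures
MTBF = 48798 / 29
MTBF = 1682.69 hours

1682.69 hours


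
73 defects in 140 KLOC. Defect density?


Defect density = defects / KLOC
Defect density = 73 / 140
Defect density = 0.521 defects/KLOC

0.521 defects/KLOC


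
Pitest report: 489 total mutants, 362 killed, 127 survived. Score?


Mutation score = killed / total * 100
Mutation score = 362 / 489 * 100
Mutation score = 74.03%

74.03%


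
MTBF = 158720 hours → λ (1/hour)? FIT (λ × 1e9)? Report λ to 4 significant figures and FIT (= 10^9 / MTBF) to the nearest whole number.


Formula: λ = 1 / MTBF; FIT = λ × 1e9 = 1e9 / MTBF
λ = 1 / 158720 ≈ 6.300e-06 failures/hour
FIT = 1e9 / 158720 ≈ 6300 failures per 1e9 hours (nearest whole number)

λ = 6.300e-06 /h, FIT = 6300


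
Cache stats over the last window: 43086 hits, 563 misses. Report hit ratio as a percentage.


Formula: hit rate = hits / (hits + misses) * 100
hit rate = 43086 / (43086 + 563) * 100
hit rate = 43086 / 43649 * 100
hit rate = 98.71%

98.71%


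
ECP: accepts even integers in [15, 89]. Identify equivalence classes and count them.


Constraint: even integers in [15, 89]
Class 1: x < 15 — out-of-range invalid
Class 2: x in [15,89] but odd — wrong type invalid
Class 3: x in [15,89] and even — valid
Class 4: x > 89 — out-of-range invalid
Total equivalence classes: 4

4 equivalence classes


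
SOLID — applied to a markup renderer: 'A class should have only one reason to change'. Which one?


This describes the Single Responsibility Principle (SRP)

Single Responsibility Principle (SRP)


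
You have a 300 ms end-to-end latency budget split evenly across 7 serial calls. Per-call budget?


Formula: per_stage = total_budget / stages
per_stage = 300 / 7
per_stage = 42.86 ms

42.86 ms


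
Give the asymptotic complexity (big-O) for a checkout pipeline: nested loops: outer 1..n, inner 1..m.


Reasoning: product of independent bounds
Complexity: O(n*m)

O(n*m)


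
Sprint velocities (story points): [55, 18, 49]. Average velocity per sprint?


Formula: Avg velocity = Total points / Number of sprints
Points: [55, 18, 49]
Sum = 55 + 18 + 49 = 122
Avg velocity = 122 / 3 = 40.67 points/sprint

40.67 points/sprint


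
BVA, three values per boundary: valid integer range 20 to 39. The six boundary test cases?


Range: [20, 39]
Boundaries: just below min, min, min+1, max-1, max, just above max
Values: [19, 20, 21, 38, 39, 40]

[19, 20, 21, 38, 39, 40]


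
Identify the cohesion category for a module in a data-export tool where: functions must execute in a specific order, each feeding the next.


Reasoning: Output of one is input to next
Type: Sequential cohesion

Sequential cohesion


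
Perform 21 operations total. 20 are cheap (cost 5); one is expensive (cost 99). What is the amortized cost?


Formula: Amortized cost = Total cost / Operations
Total cost = (20 * 5) + (1 * 99)
Total cost = 100 + 99 = 199
Amortized = 199 / 21 = 9.4762

9.4762


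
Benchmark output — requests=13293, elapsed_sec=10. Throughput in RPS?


Formula: throughput = requests / seconds
throughput = 13293 / 10
throughput = 1329.3 requests/second

1329.3 requests/second


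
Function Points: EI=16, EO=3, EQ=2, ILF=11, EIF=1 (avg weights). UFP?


UFP = EI*4 + EO*5 + EQ*4 + ILF*10 + EIF*7
UFP = 16*4 + 3*5 + 2*4 + 11*10 + 1*7
UFP = 64 + 15 + 8 + 110 + 7
UFP = 204

204


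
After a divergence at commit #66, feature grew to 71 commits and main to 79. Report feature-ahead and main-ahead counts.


Common ancestor: commit #66
feature commits after divergence: 71 - 66 = 5
main commits after divergence: 79 - 66 = 13
feature is 5 commits ahead of main
main is 13 commits ahead of feature

feature ahead: 5, main ahead: 13


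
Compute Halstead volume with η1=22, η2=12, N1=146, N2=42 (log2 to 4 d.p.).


Formula: V = N * log2(η), where N = N1 + N2 and η = η1 + η2
η = 22 + 12 = 34
N = 146 + 42 = 188
log2(34) ≈ 5.0875
V = 188 * 5.0875 = 956.45

956.45


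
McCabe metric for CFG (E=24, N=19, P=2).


Formula: V(G) = E - N + 2P
V(G) = 24 - 19 + 2*2
V(G) = 5 + 4
V(G) = 9

9


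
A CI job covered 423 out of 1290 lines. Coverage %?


Coverage = covered / total * 100
Coverage = 423 / 1290 * 100
Coverage = 32.79%

32.79%


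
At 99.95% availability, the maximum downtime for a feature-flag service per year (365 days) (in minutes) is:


Formula: allowed downtime = period * (100 - SLA) / 100
Period (year (365 days)) = 525600 minutes
Unavailability fraction = (100 - 99.95) / 100
Allowed downtime = 525600 * (100 - 99.95) / 100
Allowed downtime = 262.8 minutes

262.8 minutes


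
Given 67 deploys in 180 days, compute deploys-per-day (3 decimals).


Formula: deployments per day = releases / days
= 67 / 180
= 0.372 deploys/day
(equivalently, 2.61 deploys/week)

0.372 deploys/day


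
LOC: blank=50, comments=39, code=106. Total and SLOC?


Total LOC = blank + comment + code
Total LOC = 50 + 39 + 106 = 195
SLOC (source only) = code = 106

Total LOC: 195, SLOC: 106


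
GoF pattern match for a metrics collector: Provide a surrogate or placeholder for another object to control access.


This matches the Proxy pattern

Proxy


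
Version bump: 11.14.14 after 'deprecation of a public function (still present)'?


Current: 11.14.14
Change category: 'deprecation of a public function (still present)' → minor bump
SemVer rule: minor bump → increment MINOR, reset PATCH to 0 (MAJOR unchanged)
New: 11.15.0

11.15.0


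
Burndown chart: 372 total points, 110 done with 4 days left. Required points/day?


Formula: Required rate = Remaining points / Days left
Remaining = 372 - 110 = 262 points
Required rate = 262 / 4 = 65.5 points/day

65.5 points/day


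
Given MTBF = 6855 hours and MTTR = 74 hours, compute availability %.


Availability = MTBF / (MTBF + MTTR)
Availability = 6855 / (6855 + 74)
Availability = 6855 / 6929
Availability = 98.932%

98.932%


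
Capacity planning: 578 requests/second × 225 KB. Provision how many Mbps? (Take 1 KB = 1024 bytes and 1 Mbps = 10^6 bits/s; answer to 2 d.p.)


Formula: Mbps = payload_bytes * RPS * 8 / 1e6
Payload per request = 225 KB = 225 * 1024 = 230400 bytes
Total bytes/sec = 230400 * 578 = 133171200
Total bits/sec = 133171200 * 8 = 1065369600
Mbps = 1065369600 / 1e6 = 1065.37

1065.37 Mbps


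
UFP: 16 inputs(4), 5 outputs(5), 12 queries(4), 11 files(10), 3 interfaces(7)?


UFP = EI*4 + EO*5 + EQ*4 + ILF*10 + EIF*7
UFP = 16*4 + 5*5 + 12*4 + 11*10 + 3*7
UFP = 64 + 25 + 48 + 110 + 21
UFP = 268

268


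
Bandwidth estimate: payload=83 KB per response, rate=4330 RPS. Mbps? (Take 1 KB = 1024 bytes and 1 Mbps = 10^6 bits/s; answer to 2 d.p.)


Formula: Mbps = payload_bytes * RPS * 8 / 1e6
Payload per request = 83 KB = 83 * 1024 = 84992 bytes
Total bytes/sec = 84992 * 4330 = 368015360
Total bits/sec = 368015360 * 8 = 2944122880
Mbps = 2944122880 / 1e6 = 2944.12

2944.12 Mbps


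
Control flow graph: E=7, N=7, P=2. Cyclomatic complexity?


Formula: V(G) = E - N + 2P
V(G) = 7 - 7 + 2*2
V(G) = 0 + 4
V(G) = 4

4


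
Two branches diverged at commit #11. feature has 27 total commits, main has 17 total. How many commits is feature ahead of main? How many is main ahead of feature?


Common ancestor: commit #11
feature commits after divergence: 27 - 11 = 16
main commits after divergence: 17 - 11 = 6
feature is 16 commits ahead of main
main is 6 commits ahead of feature

feature ahead: 16, main ahead: 6


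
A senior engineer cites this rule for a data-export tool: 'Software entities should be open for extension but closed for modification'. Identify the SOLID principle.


This describes the Open/Closed Principle (OCP)

Open/Closed Principle (OCP)


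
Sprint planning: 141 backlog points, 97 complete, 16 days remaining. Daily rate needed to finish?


Formula: Required rate = Remaining points / Days left
Remaining = 141 - 97 = 44 points
Required rate = 44 / 16 = 2.75 points/day

2.75 points/day


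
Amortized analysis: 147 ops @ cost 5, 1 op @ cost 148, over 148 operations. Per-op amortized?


Formula: Amortized cost = Total cost / Operations
Total cost = (147 * 5) + (1 * 148)
Total cost = 735 + 148 = 883
Amortized = 883 / 148 = 5.9662

5.9662


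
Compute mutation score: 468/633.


Mutation score = killed / total * 100
Mutation score = 468 / 633 * 100
Mutation score = 73.93%

73.93%


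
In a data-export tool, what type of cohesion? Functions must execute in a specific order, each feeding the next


Reasoning: Output of one is input to next
Type: Sequential cohesion

Sequential cohesion


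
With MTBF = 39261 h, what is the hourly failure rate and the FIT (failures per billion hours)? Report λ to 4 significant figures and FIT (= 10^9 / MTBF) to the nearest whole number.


Formula: λ = 1 / MTBF; FIT = λ × 1e9 = 1e9 / MTBF
λ = 1 / 39261 ≈ 2.547e-05 failures/hour
FIT = 1e9 / 39261 ≈ 25471 failures per 1e9 hours (nearest whole number)

λ = 2.547e-05 /h, FIT = 25471


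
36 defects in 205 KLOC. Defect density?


Defect density = defects / KLOC
Defect density = 36 / 205
Defect density = 0.176 defects/KLOC

0.176 defects/KLOC


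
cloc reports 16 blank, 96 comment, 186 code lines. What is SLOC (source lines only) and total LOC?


Total LOC = blank + comment + code
Total LOC = 16 + 96 + 186 = 298
SLOC (source only) = code = 186

Total LOC: 298, SLOC: 186


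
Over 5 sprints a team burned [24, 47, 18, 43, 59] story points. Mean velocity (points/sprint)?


Formula: Avg velocity = Total points / Number of sprints
Points: [24, 47, 18, 43, 59]
Sum = 24 + 47 + 18 + 43 + 59 = 191
Avg velocity = 191 / 5 = 38.2 points/sprint

38.2 points/sprint


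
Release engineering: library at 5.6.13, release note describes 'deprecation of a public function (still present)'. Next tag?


Current: 5.6.13
Change category: 'deprecation of a public function (still present)' → minor bump
SemVer rule: minor bump → increment MINOR, reset PATCH to 0 (MAJOR unchanged)
New: 5.7.0

5.7.0


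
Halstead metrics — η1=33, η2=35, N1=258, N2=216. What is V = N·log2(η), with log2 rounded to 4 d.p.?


Formula: V = N * log2(η), where N = N1 + N2 and η = η1 + η2
η = 33 + 35 = 68
N = 258 + 216 = 474
log2(68) ≈ 6.0875
V = 474 * 6.0875 = 2885.48

2885.48


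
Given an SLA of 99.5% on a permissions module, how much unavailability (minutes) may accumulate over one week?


Formula: allowed downtime = period * (100 - SLA) / 100
Period (week) = 10080 minutes
Unavailability fraction = (100 - 99.5) / 100
Allowed downtime = 10080 * (100 - 99.5) / 100
Allowed downtime = 50.4 minutes

50.4 minutes


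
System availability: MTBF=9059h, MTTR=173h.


Availability = MTBF / (MTBF + MTTR)
Availability = 9059 / (9059 + 173)
Availability = 9059 / 9232
Availability = 98.1261%

98.1261%


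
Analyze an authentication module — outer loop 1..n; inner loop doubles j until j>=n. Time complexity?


Reasoning: linear outer times logarithmic inner
Complexity: O(n log n)

O(n log n)


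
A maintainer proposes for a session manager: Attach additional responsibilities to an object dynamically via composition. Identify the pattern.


This matches the Decorator pattern

Decorator


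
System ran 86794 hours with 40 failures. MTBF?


Formula: MTBF = Total operating time / Number of failures
MTBF = 86794 / 40
MTBF = 2169.85 hours

2169.85 hours


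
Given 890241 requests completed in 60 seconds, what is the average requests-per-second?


Formula: throughput = requests / seconds
throughput = 890241 / 60
throughput = 14837.35 requests/second

14837.35 requests/second


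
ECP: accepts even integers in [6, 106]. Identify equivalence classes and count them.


Constraint: even integers in [6, 106]
Class 1: x < 6 — out-of-range invalid
Class 2: x in [6,106] but odd — wrong type invalid
Class 3: x in [6,106] and even — valid
Class 4: x > 106 — out-of-range invalid
Total equivalence classes: 4

4 equivalence classes


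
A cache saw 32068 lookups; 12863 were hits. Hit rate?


Formula: hit rate = hits / (hits + misses) * 100
hit rate = 12863 / (12863 + 19205) * 100
hit rate = 12863 / 32068 * 100
hit rate = 40.11%

40.11%


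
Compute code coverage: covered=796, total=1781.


Coverage = covered / total * 100
Coverage = 796 / 1781 * 100
Coverage = 44.69%

44.69%


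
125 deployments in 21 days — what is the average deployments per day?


Formula: deployments per day = releases / days
= 125 / 21
= 5.952 deploys/day
(equivalently, 41.67 deploys/week)

5.952 deploys/day


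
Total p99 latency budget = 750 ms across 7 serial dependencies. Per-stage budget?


Formula: per_stage = total_budget / stages
per_stage = 750 / 7
per_stage = 107.14 ms

107.14 ms


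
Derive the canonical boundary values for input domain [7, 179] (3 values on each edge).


Range: [7, 179]
Boundaries: just below min, min, min+1, max-1, max, just above max
Values: [6, 7, 8, 178, 179, 180]

[6, 7, 8, 178, 179, 180]


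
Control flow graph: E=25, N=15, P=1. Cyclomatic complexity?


Formula: V(G) = E - N + 2P
V(G) = 25 - 15 + 2*1
V(G) = 10 + 2
V(G) = 12

12


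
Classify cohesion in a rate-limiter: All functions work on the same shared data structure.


Reasoning: Functions share data
Type: Communicational cohesion

Communicational cohesion
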